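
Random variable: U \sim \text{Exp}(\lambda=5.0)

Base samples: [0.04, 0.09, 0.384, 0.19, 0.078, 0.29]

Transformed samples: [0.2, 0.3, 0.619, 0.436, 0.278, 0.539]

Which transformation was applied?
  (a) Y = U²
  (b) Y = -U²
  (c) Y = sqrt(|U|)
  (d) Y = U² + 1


Checking option (c) Y = sqrt(|U|):
  U = 0.04 -> Y = 0.2 ✓
  U = 0.09 -> Y = 0.3 ✓
  U = 0.384 -> Y = 0.619 ✓
All samples match this transformation.

(c) sqrt(|U|)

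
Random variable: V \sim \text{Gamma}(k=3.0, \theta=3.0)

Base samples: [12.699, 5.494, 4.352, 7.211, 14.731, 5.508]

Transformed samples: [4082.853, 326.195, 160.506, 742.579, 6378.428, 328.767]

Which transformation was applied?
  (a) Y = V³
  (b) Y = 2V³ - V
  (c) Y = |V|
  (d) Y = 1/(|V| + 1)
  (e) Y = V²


Checking option (b) Y = 2V³ - V:
  V = 12.699 -> Y = 4082.853 ✓
  V = 5.494 -> Y = 326.195 ✓
  V = 4.352 -> Y = 160.506 ✓
All samples match this transformation.

(b) 2V³ - V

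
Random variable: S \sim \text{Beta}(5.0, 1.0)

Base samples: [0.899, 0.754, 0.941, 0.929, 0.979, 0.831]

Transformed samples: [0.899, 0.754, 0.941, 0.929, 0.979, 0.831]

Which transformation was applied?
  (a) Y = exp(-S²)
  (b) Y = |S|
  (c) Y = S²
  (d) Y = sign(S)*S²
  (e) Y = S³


Checking option (b) Y = |S|:
  S = 0.899 -> Y = 0.899 ✓
  S = 0.754 -> Y = 0.754 ✓
  S = 0.941 -> Y = 0.941 ✓
All samples match this transformation.

(b) |S|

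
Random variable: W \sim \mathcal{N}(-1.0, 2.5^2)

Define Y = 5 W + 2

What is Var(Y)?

For Y = aW + b: Var(Y) = a² * Var(W)
Var(W) = 2.5^2 = 6.25
Var(Y) = 5² * 6.25 = 25 * 6.25 = 156.25

156.25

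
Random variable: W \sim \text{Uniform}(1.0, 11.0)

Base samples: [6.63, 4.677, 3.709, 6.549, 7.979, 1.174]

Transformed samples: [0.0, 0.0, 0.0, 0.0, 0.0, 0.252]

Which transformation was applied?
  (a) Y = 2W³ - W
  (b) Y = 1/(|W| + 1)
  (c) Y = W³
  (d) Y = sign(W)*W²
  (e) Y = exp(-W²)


Checking option (e) Y = exp(-W²):
  W = 6.63 -> Y = 0.0 ✓
  W = 4.677 -> Y = 0.0 ✓
  W = 3.709 -> Y = 0.0 ✓
All samples match this transformation.

(e) exp(-W²)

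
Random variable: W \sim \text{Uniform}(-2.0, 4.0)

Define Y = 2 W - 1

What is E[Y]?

For Y = 2W - 1:
E[Y] = 2 * E[W] - 1
E[W] = (-2 + 4)/2 = 1
E[Y] = 2 * 1 - 1 = 1

1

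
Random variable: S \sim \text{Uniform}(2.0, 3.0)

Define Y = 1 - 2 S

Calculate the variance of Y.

For Y = aS + b: Var(Y) = a² * Var(S)
Var(S) = (3 - 2)^2/12 = 0.083333333
Var(Y) = (-2)² * 0.083333333 = 4 * 0.083333333 = 0.33333333

0.33333333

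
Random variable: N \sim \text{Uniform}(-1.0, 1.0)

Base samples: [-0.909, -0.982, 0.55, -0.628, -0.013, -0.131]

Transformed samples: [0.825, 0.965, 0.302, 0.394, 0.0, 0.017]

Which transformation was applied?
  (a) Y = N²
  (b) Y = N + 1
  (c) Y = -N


Checking option (a) Y = N²:
  N = -0.909 -> Y = 0.825 ✓
  N = -0.982 -> Y = 0.965 ✓
  N = 0.55 -> Y = 0.302 ✓
All samples match this transformation.

(a) N²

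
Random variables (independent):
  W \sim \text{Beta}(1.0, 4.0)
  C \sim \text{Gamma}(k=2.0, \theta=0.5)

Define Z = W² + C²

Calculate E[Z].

E[Z] = E[W²] + E[C²]
E[W²] = Var(W) + E[W]² = 0.026666667 + 0.04 = 0.066666667
E[C²] = Var(C) + E[C]² = 0.5 + 1 = 1.5
E[Z] = 0.066666667 + 1.5 = 1.5666667

1.5666667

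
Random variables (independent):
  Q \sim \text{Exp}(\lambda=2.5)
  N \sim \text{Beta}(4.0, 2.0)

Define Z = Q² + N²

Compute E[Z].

E[Z] = E[Q²] + E[N²]
E[Q²] = Var(Q) + E[Q]² = 0.16 + 0.16 = 0.32
E[N²] = Var(N) + E[N]² = 0.031746032 + 0.44444444 = 0.47619048
E[Z] = 0.32 + 0.47619048 = 0.79619048

0.79619048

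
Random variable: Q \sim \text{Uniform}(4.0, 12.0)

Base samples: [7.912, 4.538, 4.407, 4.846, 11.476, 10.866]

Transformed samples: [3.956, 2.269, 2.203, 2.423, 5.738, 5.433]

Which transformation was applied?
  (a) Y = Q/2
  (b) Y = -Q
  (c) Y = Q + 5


Checking option (a) Y = Q/2:
  Q = 7.912 -> Y = 3.956 ✓
  Q = 4.538 -> Y = 2.269 ✓
  Q = 4.407 -> Y = 2.203 ✓
All samples match this transformation.

(a) Q/2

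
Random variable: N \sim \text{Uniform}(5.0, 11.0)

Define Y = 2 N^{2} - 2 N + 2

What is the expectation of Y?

E[Y] = 2*E[N²] - 2*E[N] + 2
E[N] = 8
E[N²] = Var(N) + (E[N])² = 3 + 64 = 67
E[Y] = 2*67 - 2*8 + 2 = 120

120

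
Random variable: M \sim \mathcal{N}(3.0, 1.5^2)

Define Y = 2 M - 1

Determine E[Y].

For Y = 2M - 1:
E[Y] = 2 * E[M] - 1
E[M] = 3.0 = 3
E[Y] = 2 * 3 - 1 = 5

5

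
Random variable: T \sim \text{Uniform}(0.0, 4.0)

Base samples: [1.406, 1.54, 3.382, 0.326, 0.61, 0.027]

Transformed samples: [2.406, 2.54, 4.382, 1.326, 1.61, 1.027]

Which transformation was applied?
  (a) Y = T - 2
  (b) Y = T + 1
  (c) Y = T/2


Checking option (b) Y = T + 1:
  T = 1.406 -> Y = 2.406 ✓
  T = 1.54 -> Y = 2.54 ✓
  T = 3.382 -> Y = 4.382 ✓
All samples match this transformation.

(b) T + 1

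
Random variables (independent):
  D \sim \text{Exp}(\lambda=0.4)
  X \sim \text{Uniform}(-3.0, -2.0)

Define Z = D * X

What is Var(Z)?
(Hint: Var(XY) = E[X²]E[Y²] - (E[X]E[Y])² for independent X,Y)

Var(XY) = E[X²]E[Y²] - (E[X]E[Y])²
E[D] = 2.5, Var(D) = 6.25
E[X] = -2.5, Var(X) = 0.083333333
E[D²] = 6.25 + 2.5² = 12.5
E[X²] = 0.083333333 + (-2.5)² = 6.3333333
Var(Z) = 12.5*6.3333333 - (2.5*(-2.5))²
= 79.166667 - 39.0625 = 40.104167

40.104167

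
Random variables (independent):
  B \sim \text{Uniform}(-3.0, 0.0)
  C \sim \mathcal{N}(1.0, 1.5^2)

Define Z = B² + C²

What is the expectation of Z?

E[Z] = E[B²] + E[C²]
E[B²] = Var(B) + E[B]² = 0.75 + 2.25 = 3
E[C²] = Var(C) + E[C]² = 2.25 + 1 = 3.25
E[Z] = 3 + 3.25 = 6.25

6.25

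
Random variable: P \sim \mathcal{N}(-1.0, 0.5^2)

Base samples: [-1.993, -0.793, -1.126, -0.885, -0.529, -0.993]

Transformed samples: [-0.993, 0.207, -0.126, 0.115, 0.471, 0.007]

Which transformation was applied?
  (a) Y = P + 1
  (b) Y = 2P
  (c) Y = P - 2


Checking option (a) Y = P + 1:
  P = -1.993 -> Y = -0.993 ✓
  P = -0.793 -> Y = 0.207 ✓
  P = -1.126 -> Y = -0.126 ✓
All samples match this transformation.

(a) P + 1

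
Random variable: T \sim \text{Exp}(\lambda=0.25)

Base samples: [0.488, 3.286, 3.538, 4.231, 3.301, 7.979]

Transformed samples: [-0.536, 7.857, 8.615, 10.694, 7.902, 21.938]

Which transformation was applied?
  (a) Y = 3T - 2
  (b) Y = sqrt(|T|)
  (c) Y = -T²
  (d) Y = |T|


Checking option (a) Y = 3T - 2:
  T = 0.488 -> Y = -0.536 ✓
  T = 3.286 -> Y = 7.857 ✓
  T = 3.538 -> Y = 8.615 ✓
All samples match this transformation.

(a) 3T - 2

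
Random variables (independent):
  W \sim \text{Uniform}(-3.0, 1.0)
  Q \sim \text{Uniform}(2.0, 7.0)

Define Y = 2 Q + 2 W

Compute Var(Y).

For independent RVs: Var(aX + bY) = a²Var(X) + b²Var(Y)
Var(W) = 1.3333333
Var(Q) = 2.0833333
Var(Y) = 2²*1.3333333 + 2²*2.0833333
= 4*1.3333333 + 4*2.0833333 = 13.666667

13.666667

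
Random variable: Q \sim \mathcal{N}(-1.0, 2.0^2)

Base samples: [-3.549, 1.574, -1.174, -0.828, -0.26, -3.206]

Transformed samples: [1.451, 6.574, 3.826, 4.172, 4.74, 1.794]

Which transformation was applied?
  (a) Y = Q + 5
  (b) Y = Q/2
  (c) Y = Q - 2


Checking option (a) Y = Q + 5:
  Q = -3.549 -> Y = 1.451 ✓
  Q = 1.574 -> Y = 6.574 ✓
  Q = -1.174 -> Y = 3.826 ✓
All samples match this transformation.

(a) Q + 5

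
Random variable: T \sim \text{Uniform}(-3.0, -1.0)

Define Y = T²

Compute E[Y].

E[T²] = Var(T) + (E[T])² = 0.33333333 + 4 = 4.3333333

4.3333333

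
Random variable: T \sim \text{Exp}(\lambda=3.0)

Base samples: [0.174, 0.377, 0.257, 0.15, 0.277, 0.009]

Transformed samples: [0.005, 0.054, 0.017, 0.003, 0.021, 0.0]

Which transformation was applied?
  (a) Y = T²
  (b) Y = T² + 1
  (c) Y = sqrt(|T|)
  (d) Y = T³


Checking option (d) Y = T³:
  T = 0.174 -> Y = 0.005 ✓
  T = 0.377 -> Y = 0.054 ✓
  T = 0.257 -> Y = 0.017 ✓
All samples match this transformation.

(d) T³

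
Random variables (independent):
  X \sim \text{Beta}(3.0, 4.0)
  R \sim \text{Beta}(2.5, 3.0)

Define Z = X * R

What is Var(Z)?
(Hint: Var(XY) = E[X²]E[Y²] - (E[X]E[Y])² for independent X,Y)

Var(XY) = E[X²]E[Y²] - (E[X]E[Y])²
E[X] = 0.42857143, Var(X) = 0.030612245
E[R] = 0.45454545, Var(R) = 0.038143675
E[X²] = 0.030612245 + 0.42857143² = 0.21428571
E[R²] = 0.038143675 + 0.45454545² = 0.24475524
Var(Z) = 0.21428571*0.24475524 - (0.42857143*0.45454545)²
= 0.052447552 - 0.037949064 = 0.014498489

0.014498489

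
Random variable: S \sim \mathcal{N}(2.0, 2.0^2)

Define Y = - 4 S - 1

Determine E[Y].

For Y = -4S - 1:
E[Y] = -4 * E[S] - 1
E[S] = 2.0 = 2
E[Y] = -4 * 2 - 1 = -9

-9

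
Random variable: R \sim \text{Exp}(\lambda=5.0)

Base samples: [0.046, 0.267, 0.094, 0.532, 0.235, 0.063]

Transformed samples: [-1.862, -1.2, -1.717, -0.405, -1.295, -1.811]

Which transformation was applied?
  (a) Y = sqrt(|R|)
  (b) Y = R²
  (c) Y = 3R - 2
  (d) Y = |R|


Checking option (c) Y = 3R - 2:
  R = 0.046 -> Y = -1.862 ✓
  R = 0.267 -> Y = -1.2 ✓
  R = 0.094 -> Y = -1.717 ✓
All samples match this transformation.

(c) 3R - 2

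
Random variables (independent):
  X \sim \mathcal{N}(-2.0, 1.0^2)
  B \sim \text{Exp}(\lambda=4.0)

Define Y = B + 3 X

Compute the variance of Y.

For independent RVs: Var(aX + bY) = a²Var(X) + b²Var(Y)
Var(X) = 1
Var(B) = 0.0625
Var(Y) = 3²*1 + 1²*0.0625
= 9*1 + 1*0.0625 = 9.0625

9.0625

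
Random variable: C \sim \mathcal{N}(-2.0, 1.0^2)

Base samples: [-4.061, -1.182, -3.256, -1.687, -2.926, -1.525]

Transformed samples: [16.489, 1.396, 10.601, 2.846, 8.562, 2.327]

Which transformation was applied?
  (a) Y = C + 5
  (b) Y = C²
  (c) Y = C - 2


Checking option (b) Y = C²:
  C = -4.061 -> Y = 16.489 ✓
  C = -1.182 -> Y = 1.396 ✓
  C = -3.256 -> Y = 10.601 ✓
All samples match this transformation.

(b) C²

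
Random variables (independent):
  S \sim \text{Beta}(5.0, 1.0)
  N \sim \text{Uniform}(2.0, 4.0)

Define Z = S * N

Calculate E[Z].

For independent RVs: E[XY] = E[X]*E[Y]
E[S] = 0.83333333
E[N] = 3
E[Z] = 0.83333333 * 3 = 2.5

2.5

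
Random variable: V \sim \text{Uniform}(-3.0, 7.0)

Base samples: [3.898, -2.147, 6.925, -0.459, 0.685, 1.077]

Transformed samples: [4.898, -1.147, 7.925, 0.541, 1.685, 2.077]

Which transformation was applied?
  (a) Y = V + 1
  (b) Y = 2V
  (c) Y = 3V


Checking option (a) Y = V + 1:
  V = 3.898 -> Y = 4.898 ✓
  V = -2.147 -> Y = -1.147 ✓
  V = 6.925 -> Y = 7.925 ✓
All samples match this transformation.

(a) V + 1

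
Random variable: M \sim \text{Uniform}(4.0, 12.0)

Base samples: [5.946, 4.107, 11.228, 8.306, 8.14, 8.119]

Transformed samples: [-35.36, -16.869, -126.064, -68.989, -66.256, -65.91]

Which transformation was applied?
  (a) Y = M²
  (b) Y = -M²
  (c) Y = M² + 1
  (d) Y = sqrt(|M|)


Checking option (b) Y = -M²:
  M = 5.946 -> Y = -35.36 ✓
  M = 4.107 -> Y = -16.869 ✓
  M = 11.228 -> Y = -126.064 ✓
All samples match this transformation.

(b) -M²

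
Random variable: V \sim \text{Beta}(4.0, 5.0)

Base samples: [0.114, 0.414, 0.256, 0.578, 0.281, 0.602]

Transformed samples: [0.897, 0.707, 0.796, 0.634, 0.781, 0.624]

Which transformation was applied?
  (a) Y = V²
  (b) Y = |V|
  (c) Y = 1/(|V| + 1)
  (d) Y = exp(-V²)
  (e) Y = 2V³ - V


Checking option (c) Y = 1/(|V| + 1):
  V = 0.114 -> Y = 0.897 ✓
  V = 0.414 -> Y = 0.707 ✓
  V = 0.256 -> Y = 0.796 ✓
All samples match this transformation.

(c) 1/(|V| + 1)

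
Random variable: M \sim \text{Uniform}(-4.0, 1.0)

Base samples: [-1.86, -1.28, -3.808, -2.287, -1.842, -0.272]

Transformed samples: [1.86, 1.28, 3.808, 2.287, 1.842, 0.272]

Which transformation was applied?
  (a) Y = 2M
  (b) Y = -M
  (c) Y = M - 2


Checking option (b) Y = -M:
  M = -1.86 -> Y = 1.86 ✓
  M = -1.28 -> Y = 1.28 ✓
  M = -3.808 -> Y = 3.808 ✓
All samples match this transformation.

(b) -M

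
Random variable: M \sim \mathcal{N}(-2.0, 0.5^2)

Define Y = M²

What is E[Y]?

E[M²] = Var(M) + (E[M])² = 0.25 + 4 = 4.25

4.25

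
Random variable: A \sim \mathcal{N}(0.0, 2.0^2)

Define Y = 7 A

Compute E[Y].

For Y = 7A:
E[Y] = 7 * E[A]
E[A] = 0.0 = 0
E[Y] = 7 * 0 = 0

0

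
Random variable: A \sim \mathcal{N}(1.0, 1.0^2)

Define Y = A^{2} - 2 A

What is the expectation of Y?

E[Y] = 1*E[A²] - 2*E[A]
E[A] = 1
E[A²] = Var(A) + (E[A])² = 1 + 1 = 2
E[Y] = 1*2 - 2*1 = 0

0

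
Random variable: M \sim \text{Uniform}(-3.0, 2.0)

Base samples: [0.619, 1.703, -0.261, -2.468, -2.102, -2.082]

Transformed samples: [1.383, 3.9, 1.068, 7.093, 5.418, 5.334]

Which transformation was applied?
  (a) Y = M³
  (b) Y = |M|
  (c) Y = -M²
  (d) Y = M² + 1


Checking option (d) Y = M² + 1:
  M = 0.619 -> Y = 1.383 ✓
  M = 1.703 -> Y = 3.9 ✓
  M = -0.261 -> Y = 1.068 ✓
All samples match this transformation.

(d) M² + 1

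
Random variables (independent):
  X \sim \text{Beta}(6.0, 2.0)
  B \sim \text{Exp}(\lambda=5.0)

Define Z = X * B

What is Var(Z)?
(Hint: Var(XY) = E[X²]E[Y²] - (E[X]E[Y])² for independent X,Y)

Var(XY) = E[X²]E[Y²] - (E[X]E[Y])²
E[X] = 0.75, Var(X) = 0.020833333
E[B] = 0.2, Var(B) = 0.04
E[X²] = 0.020833333 + 0.75² = 0.58333333
E[B²] = 0.04 + 0.2² = 0.08
Var(Z) = 0.58333333*0.08 - (0.75*0.2)²
= 0.046666667 - 0.0225 = 0.024166667

0.024166667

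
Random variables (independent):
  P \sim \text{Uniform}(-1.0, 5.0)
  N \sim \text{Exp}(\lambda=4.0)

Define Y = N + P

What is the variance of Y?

For independent RVs: Var(aX + bY) = a²Var(X) + b²Var(Y)
Var(P) = 3
Var(N) = 0.0625
Var(Y) = 1²*3 + 1²*0.0625
= 1*3 + 1*0.0625 = 3.0625

3.0625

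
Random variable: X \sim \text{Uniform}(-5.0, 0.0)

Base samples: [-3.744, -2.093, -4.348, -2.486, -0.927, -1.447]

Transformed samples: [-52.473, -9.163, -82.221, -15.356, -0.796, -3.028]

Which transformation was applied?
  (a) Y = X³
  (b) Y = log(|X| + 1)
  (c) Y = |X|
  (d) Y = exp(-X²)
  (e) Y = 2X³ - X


Checking option (a) Y = X³:
  X = -3.744 -> Y = -52.473 ✓
  X = -2.093 -> Y = -9.163 ✓
  X = -4.348 -> Y = -82.221 ✓
All samples match this transformation.

(a) X³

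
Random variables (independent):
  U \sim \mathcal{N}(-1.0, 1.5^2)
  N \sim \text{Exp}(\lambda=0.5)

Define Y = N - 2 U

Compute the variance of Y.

For independent RVs: Var(aX + bY) = a²Var(X) + b²Var(Y)
Var(U) = 2.25
Var(N) = 4
Var(Y) = (-2)²*2.25 + 1²*4
= 4*2.25 + 1*4 = 13

13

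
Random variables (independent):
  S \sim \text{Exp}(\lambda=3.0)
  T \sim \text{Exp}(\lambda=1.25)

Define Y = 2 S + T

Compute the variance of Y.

For independent RVs: Var(aX + bY) = a²Var(X) + b²Var(Y)
Var(S) = 0.11111111
Var(T) = 0.64
Var(Y) = 2²*0.11111111 + 1²*0.64
= 4*0.11111111 + 1*0.64 = 1.0844444

1.0844444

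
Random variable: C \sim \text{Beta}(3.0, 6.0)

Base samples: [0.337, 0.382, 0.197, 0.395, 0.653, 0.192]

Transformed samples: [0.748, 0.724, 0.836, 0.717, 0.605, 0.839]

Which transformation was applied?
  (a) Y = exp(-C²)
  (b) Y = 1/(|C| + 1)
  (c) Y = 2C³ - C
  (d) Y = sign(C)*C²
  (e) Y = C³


Checking option (b) Y = 1/(|C| + 1):
  C = 0.337 -> Y = 0.748 ✓
  C = 0.382 -> Y = 0.724 ✓
  C = 0.197 -> Y = 0.836 ✓
All samples match this transformation.

(b) 1/(|C| + 1)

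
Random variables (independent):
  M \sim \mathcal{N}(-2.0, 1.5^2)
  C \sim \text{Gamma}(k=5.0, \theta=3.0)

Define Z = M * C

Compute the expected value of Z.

For independent RVs: E[XY] = E[X]*E[Y]
E[M] = -2
E[C] = 15
E[Z] = -2 * 15 = -30

-30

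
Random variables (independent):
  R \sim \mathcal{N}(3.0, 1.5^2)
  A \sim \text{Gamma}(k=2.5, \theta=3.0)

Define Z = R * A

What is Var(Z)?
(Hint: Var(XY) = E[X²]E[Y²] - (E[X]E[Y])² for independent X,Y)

Var(XY) = E[X²]E[Y²] - (E[X]E[Y])²
E[R] = 3, Var(R) = 2.25
E[A] = 7.5, Var(A) = 22.5
E[R²] = 2.25 + 3² = 11.25
E[A²] = 22.5 + 7.5² = 78.75
Var(Z) = 11.25*78.75 - (3*7.5)²
= 885.9375 - 506.25 = 379.6875

379.6875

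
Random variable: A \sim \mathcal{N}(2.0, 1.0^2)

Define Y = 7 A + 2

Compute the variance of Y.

For Y = aA + b: Var(Y) = a² * Var(A)
Var(A) = 1.0^2 = 1
Var(Y) = 7² * 1 = 49 * 1 = 49

49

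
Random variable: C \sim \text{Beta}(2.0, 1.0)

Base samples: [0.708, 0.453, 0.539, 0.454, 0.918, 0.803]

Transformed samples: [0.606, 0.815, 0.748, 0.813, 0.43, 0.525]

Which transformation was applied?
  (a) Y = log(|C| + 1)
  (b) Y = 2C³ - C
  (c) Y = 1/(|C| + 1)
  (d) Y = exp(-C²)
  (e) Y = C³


Checking option (d) Y = exp(-C²):
  C = 0.708 -> Y = 0.606 ✓
  C = 0.453 -> Y = 0.815 ✓
  C = 0.539 -> Y = 0.748 ✓
All samples match this transformation.

(d) exp(-C²)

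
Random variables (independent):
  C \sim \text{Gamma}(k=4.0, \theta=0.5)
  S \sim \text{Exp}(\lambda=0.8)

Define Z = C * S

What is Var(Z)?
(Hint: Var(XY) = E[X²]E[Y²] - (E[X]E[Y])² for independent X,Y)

Var(XY) = E[X²]E[Y²] - (E[X]E[Y])²
E[C] = 2, Var(C) = 1
E[S] = 1.25, Var(S) = 1.5625
E[C²] = 1 + 2² = 5
E[S²] = 1.5625 + 1.25² = 3.125
Var(Z) = 5*3.125 - (2*1.25)²
= 15.625 - 6.25 = 9.375

9.375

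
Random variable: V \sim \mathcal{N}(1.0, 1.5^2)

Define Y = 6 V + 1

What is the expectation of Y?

For Y = 6V + 1:
E[Y] = 6 * E[V] + 1
E[V] = 1.0 = 1
E[Y] = 6 * 1 + 1 = 7

7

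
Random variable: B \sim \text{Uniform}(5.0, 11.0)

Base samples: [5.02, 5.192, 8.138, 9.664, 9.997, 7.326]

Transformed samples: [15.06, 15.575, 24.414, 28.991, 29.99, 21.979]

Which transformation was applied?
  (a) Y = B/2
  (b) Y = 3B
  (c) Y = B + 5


Checking option (b) Y = 3B:
  B = 5.02 -> Y = 15.06 ✓
  B = 5.192 -> Y = 15.575 ✓
  B = 8.138 -> Y = 24.414 ✓
All samples match this transformation.

(b) 3B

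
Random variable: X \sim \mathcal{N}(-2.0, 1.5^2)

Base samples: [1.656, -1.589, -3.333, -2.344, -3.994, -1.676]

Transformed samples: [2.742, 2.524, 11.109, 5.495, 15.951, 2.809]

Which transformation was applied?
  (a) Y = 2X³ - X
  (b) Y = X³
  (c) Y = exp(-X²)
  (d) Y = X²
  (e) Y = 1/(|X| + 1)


Checking option (d) Y = X²:
  X = 1.656 -> Y = 2.742 ✓
  X = -1.589 -> Y = 2.524 ✓
  X = -3.333 -> Y = 11.109 ✓
All samples match this transformation.

(d) X²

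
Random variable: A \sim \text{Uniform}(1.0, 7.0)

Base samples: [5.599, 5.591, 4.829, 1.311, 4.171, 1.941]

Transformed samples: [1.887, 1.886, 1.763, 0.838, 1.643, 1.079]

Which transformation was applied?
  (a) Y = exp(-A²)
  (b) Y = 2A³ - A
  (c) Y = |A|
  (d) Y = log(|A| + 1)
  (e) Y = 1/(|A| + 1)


Checking option (d) Y = log(|A| + 1):
  A = 5.599 -> Y = 1.887 ✓
  A = 5.591 -> Y = 1.886 ✓
  A = 4.829 -> Y = 1.763 ✓
All samples match this transformation.

(d) log(|A| + 1)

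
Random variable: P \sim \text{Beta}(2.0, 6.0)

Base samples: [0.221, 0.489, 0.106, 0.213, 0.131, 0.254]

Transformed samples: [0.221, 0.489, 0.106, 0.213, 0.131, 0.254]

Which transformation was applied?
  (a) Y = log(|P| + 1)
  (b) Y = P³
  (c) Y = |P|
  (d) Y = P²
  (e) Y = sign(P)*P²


Checking option (c) Y = |P|:
  P = 0.221 -> Y = 0.221 ✓
  P = 0.489 -> Y = 0.489 ✓
  P = 0.106 -> Y = 0.106 ✓
All samples match this transformation.

(c) |P|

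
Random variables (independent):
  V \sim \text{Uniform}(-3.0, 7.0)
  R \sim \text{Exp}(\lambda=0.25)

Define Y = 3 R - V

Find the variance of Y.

For independent RVs: Var(aX + bY) = a²Var(X) + b²Var(Y)
Var(V) = 8.3333333
Var(R) = 16
Var(Y) = (-1)²*8.3333333 + 3²*16
= 1*8.3333333 + 9*16 = 152.33333

152.33333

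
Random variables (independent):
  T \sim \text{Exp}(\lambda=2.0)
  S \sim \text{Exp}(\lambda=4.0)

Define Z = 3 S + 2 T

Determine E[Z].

E[Z] = 2*E[T] + 3*E[S]
E[T] = 0.5
E[S] = 0.25
E[Z] = 2*0.5 + 3*0.25 = 1.75

1.75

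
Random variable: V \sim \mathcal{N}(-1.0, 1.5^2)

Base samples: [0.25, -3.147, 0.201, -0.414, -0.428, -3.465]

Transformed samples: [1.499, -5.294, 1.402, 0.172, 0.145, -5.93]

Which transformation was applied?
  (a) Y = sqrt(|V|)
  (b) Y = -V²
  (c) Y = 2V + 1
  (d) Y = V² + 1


Checking option (c) Y = 2V + 1:
  V = 0.25 -> Y = 1.499 ✓
  V = -3.147 -> Y = -5.294 ✓
  V = 0.201 -> Y = 1.402 ✓
All samples match this transformation.

(c) 2V + 1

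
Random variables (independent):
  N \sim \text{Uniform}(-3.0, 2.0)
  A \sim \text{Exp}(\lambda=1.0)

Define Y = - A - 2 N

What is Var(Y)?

For independent RVs: Var(aX + bY) = a²Var(X) + b²Var(Y)
Var(N) = 2.0833333
Var(A) = 1
Var(Y) = (-2)²*2.0833333 + (-1)²*1
= 4*2.0833333 + 1*1 = 9.3333333

9.3333333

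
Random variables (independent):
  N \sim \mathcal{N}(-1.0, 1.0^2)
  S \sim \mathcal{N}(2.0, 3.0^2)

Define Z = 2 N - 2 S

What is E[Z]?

E[Z] = 2*E[N] - 2*E[S]
E[N] = -1
E[S] = 2
E[Z] = 2*(-1) - 2*2 = -6

-6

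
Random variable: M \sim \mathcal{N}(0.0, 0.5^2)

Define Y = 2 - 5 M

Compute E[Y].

For Y = -5M + 2:
E[Y] = -5 * E[M] + 2
E[M] = 0.0 = 0
E[Y] = -5 * 0 + 2 = 2

2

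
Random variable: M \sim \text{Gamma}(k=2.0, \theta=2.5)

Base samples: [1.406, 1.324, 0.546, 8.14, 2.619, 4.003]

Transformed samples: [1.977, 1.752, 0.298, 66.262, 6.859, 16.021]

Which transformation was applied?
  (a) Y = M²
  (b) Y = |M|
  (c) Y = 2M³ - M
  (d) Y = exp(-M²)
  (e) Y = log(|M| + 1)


Checking option (a) Y = M²:
  M = 1.406 -> Y = 1.977 ✓
  M = 1.324 -> Y = 1.752 ✓
  M = 0.546 -> Y = 0.298 ✓
All samples match this transformation.

(a) M²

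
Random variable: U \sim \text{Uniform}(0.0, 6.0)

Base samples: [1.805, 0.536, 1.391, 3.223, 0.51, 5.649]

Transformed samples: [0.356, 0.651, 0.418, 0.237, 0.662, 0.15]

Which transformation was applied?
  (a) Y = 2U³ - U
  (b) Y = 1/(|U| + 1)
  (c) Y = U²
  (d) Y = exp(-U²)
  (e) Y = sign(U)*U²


Checking option (b) Y = 1/(|U| + 1):
  U = 1.805 -> Y = 0.356 ✓
  U = 0.536 -> Y = 0.651 ✓
  U = 1.391 -> Y = 0.418 ✓
All samples match this transformation.

(b) 1/(|U| + 1)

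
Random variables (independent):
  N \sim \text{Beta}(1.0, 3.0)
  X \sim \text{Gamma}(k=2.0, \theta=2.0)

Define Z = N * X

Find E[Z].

For independent RVs: E[XY] = E[X]*E[Y]
E[N] = 0.25
E[X] = 4
E[Z] = 0.25 * 4 = 1

1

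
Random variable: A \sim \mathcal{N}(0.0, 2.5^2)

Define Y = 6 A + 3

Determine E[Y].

For Y = 6A + 3:
E[Y] = 6 * E[A] + 3
E[A] = 0.0 = 0
E[Y] = 6 * 0 + 3 = 3

3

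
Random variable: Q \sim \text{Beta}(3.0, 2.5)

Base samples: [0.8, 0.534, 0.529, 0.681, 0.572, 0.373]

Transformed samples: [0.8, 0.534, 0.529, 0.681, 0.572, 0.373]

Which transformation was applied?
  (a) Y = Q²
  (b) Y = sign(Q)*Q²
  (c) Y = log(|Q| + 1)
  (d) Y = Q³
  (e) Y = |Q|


Checking option (e) Y = |Q|:
  Q = 0.8 -> Y = 0.8 ✓
  Q = 0.534 -> Y = 0.534 ✓
  Q = 0.529 -> Y = 0.529 ✓
All samples match this transformation.

(e) |Q|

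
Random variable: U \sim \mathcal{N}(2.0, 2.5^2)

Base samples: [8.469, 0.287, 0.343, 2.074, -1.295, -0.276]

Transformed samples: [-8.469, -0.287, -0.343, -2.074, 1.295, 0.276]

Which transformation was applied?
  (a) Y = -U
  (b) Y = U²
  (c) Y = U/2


Checking option (a) Y = -U:
  U = 8.469 -> Y = -8.469 ✓
  U = 0.287 -> Y = -0.287 ✓
  U = 0.343 -> Y = -0.343 ✓
All samples match this transformation.

(a) -U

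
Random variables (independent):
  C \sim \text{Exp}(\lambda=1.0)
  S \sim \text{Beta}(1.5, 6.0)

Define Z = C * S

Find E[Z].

For independent RVs: E[XY] = E[X]*E[Y]
E[C] = 1
E[S] = 0.2
E[Z] = 1 * 0.2 = 0.2

0.2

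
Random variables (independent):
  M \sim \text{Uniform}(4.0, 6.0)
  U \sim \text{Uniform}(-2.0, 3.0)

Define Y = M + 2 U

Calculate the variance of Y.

For independent RVs: Var(aX + bY) = a²Var(X) + b²Var(Y)
Var(M) = 0.33333333
Var(U) = 2.0833333
Var(Y) = 1²*0.33333333 + 2²*2.0833333
= 1*0.33333333 + 4*2.0833333 = 8.6666667

8.6666667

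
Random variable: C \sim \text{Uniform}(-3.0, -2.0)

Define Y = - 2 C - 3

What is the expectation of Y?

For Y = -2C - 3:
E[Y] = -2 * E[C] - 3
E[C] = (-3 - 2)/2 = -2.5
E[Y] = -2 * (-2.5) - 3 = 2

2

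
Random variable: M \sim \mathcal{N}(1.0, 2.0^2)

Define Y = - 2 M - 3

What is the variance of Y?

For Y = aM + b: Var(Y) = a² * Var(M)
Var(M) = 2.0^2 = 4
Var(Y) = (-2)² * 4 = 4 * 4 = 16

16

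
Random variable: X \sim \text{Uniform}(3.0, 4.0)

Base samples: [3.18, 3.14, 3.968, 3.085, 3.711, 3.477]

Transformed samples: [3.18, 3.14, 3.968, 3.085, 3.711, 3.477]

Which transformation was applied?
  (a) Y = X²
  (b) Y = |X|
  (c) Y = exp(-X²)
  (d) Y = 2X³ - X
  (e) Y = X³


Checking option (b) Y = |X|:
  X = 3.18 -> Y = 3.18 ✓
  X = 3.14 -> Y = 3.14 ✓
  X = 3.968 -> Y = 3.968 ✓
All samples match this transformation.

(b) |X|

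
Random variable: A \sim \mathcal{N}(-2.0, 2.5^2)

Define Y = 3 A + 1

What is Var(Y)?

For Y = aA + b: Var(Y) = a² * Var(A)
Var(A) = 2.5^2 = 6.25
Var(Y) = 3² * 6.25 = 9 * 6.25 = 56.25

56.25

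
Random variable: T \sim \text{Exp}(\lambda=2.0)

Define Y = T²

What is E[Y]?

Using E[X²] = Var(X) + (E[X])²:
E[T] = 0.5
Var(T) = 1/2.0^2 = 0.25
E[T²] = 0.25 + 0.5² = 0.25 + 0.25 = 0.5

0.5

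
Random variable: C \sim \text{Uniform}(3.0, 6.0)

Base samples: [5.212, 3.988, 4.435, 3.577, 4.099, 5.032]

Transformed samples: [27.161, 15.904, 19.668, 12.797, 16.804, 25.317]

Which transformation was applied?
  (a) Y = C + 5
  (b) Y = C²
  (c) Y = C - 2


Checking option (b) Y = C²:
  C = 5.212 -> Y = 27.161 ✓
  C = 3.988 -> Y = 15.904 ✓
  C = 4.435 -> Y = 19.668 ✓
All samples match this transformation.

(b) C²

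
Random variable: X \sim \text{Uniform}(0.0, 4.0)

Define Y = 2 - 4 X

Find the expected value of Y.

For Y = -4X + 2:
E[Y] = -4 * E[X] + 2
E[X] = (0 + 4)/2 = 2
E[Y] = -4 * 2 + 2 = -6

-6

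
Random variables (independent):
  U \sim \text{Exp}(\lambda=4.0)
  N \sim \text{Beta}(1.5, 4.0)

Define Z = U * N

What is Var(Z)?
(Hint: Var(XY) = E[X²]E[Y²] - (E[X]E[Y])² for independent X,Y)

Var(XY) = E[X²]E[Y²] - (E[X]E[Y])²
E[U] = 0.25, Var(U) = 0.0625
E[N] = 0.27272727, Var(N) = 0.03051494
E[U²] = 0.0625 + 0.25² = 0.125
E[N²] = 0.03051494 + 0.27272727² = 0.1048951
Var(Z) = 0.125*0.1048951 - (0.25*0.27272727)²
= 0.013111888 - 0.0046487603 = 0.0084631278

0.0084631278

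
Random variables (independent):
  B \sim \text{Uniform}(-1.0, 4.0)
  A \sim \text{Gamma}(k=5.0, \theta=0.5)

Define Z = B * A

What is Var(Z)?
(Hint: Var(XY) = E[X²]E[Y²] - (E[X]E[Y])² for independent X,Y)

Var(XY) = E[X²]E[Y²] - (E[X]E[Y])²
E[B] = 1.5, Var(B) = 2.0833333
E[A] = 2.5, Var(A) = 1.25
E[B²] = 2.0833333 + 1.5² = 4.3333333
E[A²] = 1.25 + 2.5² = 7.5
Var(Z) = 4.3333333*7.5 - (1.5*2.5)²
= 32.5 - 14.0625 = 18.4375

18.4375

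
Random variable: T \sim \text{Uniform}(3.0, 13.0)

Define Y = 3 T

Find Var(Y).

For Y = aT + b: Var(Y) = a² * Var(T)
Var(T) = (13 - 3)^2/12 = 8.3333333
Var(Y) = 3² * 8.3333333 = 9 * 8.3333333 = 75

75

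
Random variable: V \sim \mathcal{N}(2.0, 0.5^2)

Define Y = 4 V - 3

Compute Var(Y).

For Y = aV + b: Var(Y) = a² * Var(V)
Var(V) = 0.5^2 = 0.25
Var(Y) = 4² * 0.25 = 16 * 0.25 = 4

4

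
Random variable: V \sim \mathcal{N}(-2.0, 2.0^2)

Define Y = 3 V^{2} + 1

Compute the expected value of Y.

E[Y] = 3*E[V²] + 1
E[V] = -2
E[V²] = Var(V) + (E[V])² = 4 + 4 = 8
E[Y] = 3*8 + 1 = 25

25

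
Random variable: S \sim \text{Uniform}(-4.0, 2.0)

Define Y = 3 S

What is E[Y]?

For Y = 3S:
E[Y] = 3 * E[S]
E[S] = (-4 + 2)/2 = -1
E[Y] = 3 * (-1) = -3

-3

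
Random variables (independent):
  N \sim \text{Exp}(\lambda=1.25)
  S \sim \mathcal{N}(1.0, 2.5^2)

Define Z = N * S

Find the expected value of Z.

For independent RVs: E[XY] = E[X]*E[Y]
E[N] = 0.8
E[S] = 1
E[Z] = 0.8 * 1 = 0.8

0.8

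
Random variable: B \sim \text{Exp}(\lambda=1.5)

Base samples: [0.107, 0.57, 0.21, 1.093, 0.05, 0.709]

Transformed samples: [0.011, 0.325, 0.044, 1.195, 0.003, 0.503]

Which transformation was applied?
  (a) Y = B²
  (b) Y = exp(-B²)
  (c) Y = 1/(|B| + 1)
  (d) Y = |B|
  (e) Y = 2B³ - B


Checking option (a) Y = B²:
  B = 0.107 -> Y = 0.011 ✓
  B = 0.57 -> Y = 0.325 ✓
  B = 0.21 -> Y = 0.044 ✓
All samples match this transformation.

(a) B²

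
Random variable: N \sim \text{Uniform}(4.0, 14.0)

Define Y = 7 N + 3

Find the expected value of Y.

For Y = 7N + 3:
E[Y] = 7 * E[N] + 3
E[N] = (4 + 14)/2 = 9
E[Y] = 7 * 9 + 3 = 66

66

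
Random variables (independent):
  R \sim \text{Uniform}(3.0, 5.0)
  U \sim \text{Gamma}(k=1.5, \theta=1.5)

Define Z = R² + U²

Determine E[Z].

E[Z] = E[R²] + E[U²]
E[R²] = Var(R) + E[R]² = 0.33333333 + 16 = 16.333333
E[U²] = Var(U) + E[U]² = 3.375 + 5.0625 = 8.4375
E[Z] = 16.333333 + 8.4375 = 24.770833

24.770833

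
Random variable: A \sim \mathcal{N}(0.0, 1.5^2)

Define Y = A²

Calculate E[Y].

Using E[X²] = Var(X) + (E[X])²:
E[A] = 0
Var(A) = 1.5^2 = 2.25
E[A²] = 2.25 + 0² = 2.25 + 0 = 2.25

2.25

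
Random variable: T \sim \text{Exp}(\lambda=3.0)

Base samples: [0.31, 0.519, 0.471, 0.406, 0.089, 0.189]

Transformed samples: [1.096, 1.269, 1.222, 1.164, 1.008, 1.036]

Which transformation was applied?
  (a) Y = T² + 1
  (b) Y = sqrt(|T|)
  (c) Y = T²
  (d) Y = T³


Checking option (a) Y = T² + 1:
  T = 0.31 -> Y = 1.096 ✓
  T = 0.519 -> Y = 1.269 ✓
  T = 0.471 -> Y = 1.222 ✓
All samples match this transformation.

(a) T² + 1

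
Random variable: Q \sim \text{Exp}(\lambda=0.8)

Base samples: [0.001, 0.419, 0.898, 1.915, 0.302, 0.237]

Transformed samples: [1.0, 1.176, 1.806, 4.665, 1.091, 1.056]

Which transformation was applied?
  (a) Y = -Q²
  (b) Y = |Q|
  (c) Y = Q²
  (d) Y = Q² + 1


Checking option (d) Y = Q² + 1:
  Q = 0.001 -> Y = 1.0 ✓
  Q = 0.419 -> Y = 1.176 ✓
  Q = 0.898 -> Y = 1.806 ✓
All samples match this transformation.

(d) Q² + 1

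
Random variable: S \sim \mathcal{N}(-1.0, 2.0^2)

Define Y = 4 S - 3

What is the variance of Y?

For Y = aS + b: Var(Y) = a² * Var(S)
Var(S) = 2.0^2 = 4
Var(Y) = 4² * 4 = 16 * 4 = 64

64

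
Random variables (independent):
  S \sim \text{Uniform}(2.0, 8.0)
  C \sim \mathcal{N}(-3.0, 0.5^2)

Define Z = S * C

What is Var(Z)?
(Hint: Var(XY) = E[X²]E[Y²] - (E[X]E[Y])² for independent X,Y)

Var(XY) = E[X²]E[Y²] - (E[X]E[Y])²
E[S] = 5, Var(S) = 3
E[C] = -3, Var(C) = 0.25
E[S²] = 3 + 5² = 28
E[C²] = 0.25 + (-3)² = 9.25
Var(Z) = 28*9.25 - (5*(-3))²
= 259 - 225 = 34

34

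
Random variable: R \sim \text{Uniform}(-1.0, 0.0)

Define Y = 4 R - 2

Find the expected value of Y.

For Y = 4R - 2:
E[Y] = 4 * E[R] - 2
E[R] = (-1 + 0)/2 = -0.5
E[Y] = 4 * (-0.5) - 2 = -4

-4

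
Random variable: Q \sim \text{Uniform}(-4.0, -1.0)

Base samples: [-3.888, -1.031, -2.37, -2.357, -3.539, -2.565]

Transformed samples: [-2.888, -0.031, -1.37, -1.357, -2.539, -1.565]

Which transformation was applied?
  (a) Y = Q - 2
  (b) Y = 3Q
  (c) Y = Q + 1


Checking option (c) Y = Q + 1:
  Q = -3.888 -> Y = -2.888 ✓
  Q = -1.031 -> Y = -0.031 ✓
  Q = -2.37 -> Y = -1.37 ✓
All samples match this transformation.

(c) Q + 1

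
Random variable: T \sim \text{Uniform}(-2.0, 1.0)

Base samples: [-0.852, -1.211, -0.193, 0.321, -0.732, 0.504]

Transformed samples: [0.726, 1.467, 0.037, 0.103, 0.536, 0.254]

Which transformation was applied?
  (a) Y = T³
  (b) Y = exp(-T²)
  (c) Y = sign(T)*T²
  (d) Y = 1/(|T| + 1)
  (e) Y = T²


Checking option (e) Y = T²:
  T = -0.852 -> Y = 0.726 ✓
  T = -1.211 -> Y = 1.467 ✓
  T = -0.193 -> Y = 0.037 ✓
All samples match this transformation.

(e) T²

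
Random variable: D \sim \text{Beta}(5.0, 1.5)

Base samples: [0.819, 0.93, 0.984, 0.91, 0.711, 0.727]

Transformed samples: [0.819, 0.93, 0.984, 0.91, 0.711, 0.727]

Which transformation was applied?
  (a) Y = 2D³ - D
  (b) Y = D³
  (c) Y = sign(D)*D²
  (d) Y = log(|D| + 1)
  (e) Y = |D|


Checking option (e) Y = |D|:
  D = 0.819 -> Y = 0.819 ✓
  D = 0.93 -> Y = 0.93 ✓
  D = 0.984 -> Y = 0.984 ✓
All samples match this transformation.

(e) |D|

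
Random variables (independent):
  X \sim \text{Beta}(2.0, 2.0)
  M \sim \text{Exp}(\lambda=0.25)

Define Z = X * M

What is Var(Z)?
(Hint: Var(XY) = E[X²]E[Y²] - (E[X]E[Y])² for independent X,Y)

Var(XY) = E[X²]E[Y²] - (E[X]E[Y])²
E[X] = 0.5, Var(X) = 0.05
E[M] = 4, Var(M) = 16
E[X²] = 0.05 + 0.5² = 0.3
E[M²] = 16 + 4² = 32
Var(Z) = 0.3*32 - (0.5*4)²
= 9.6 - 4 = 5.6

5.6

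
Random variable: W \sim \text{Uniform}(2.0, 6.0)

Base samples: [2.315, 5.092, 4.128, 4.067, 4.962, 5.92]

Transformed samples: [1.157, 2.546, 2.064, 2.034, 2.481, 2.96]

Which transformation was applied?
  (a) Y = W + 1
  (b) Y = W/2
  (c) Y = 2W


Checking option (b) Y = W/2:
  W = 2.315 -> Y = 1.157 ✓
  W = 5.092 -> Y = 2.546 ✓
  W = 4.128 -> Y = 2.064 ✓
All samples match this transformation.

(b) W/2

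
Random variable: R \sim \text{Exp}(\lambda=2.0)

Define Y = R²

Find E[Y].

E[R²] = Var(R) + (E[R])² = 0.25 + 0.25 = 0.5

0.5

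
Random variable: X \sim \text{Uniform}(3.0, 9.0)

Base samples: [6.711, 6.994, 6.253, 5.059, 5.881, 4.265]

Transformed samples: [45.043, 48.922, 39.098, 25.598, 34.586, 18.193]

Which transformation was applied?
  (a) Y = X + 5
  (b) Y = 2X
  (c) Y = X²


Checking option (c) Y = X²:
  X = 6.711 -> Y = 45.043 ✓
  X = 6.994 -> Y = 48.922 ✓
  X = 6.253 -> Y = 39.098 ✓
All samples match this transformation.

(c) X²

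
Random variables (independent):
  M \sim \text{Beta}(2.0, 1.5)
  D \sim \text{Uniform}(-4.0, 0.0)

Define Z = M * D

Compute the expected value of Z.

For independent RVs: E[XY] = E[X]*E[Y]
E[M] = 0.57142857
E[D] = -2
E[Z] = 0.57142857 * (-2) = -1.1428571

-1.1428571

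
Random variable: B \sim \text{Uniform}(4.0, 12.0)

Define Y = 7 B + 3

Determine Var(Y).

For Y = aB + b: Var(Y) = a² * Var(B)
Var(B) = (12 - 4)^2/12 = 5.3333333
Var(Y) = 7² * 5.3333333 = 49 * 5.3333333 = 261.33333

261.33333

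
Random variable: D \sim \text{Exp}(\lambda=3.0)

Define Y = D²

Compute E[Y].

E[D²] = Var(D) + (E[D])² = 0.11111111 + 0.11111111 = 0.22222222

0.22222222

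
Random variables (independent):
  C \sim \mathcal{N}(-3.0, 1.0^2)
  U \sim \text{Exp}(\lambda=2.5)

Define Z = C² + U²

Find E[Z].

E[Z] = E[C²] + E[U²]
E[C²] = Var(C) + E[C]² = 1 + 9 = 10
E[U²] = Var(U) + E[U]² = 0.16 + 0.16 = 0.32
E[Z] = 10 + 0.32 = 10.32

10.32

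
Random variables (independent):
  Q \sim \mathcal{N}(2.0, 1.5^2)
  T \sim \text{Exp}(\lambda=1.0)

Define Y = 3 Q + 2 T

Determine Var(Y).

For independent RVs: Var(aX + bY) = a²Var(X) + b²Var(Y)
Var(Q) = 2.25
Var(T) = 1
Var(Y) = 3²*2.25 + 2²*1
= 9*2.25 + 4*1 = 24.25

24.25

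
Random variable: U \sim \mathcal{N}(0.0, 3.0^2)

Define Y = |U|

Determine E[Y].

For X ~ N(0, 3.0²), E[|X|] = sigma * sqrt(2/pi)
= 3.0 * sqrt(2/pi) = 2.3936537

2.3936537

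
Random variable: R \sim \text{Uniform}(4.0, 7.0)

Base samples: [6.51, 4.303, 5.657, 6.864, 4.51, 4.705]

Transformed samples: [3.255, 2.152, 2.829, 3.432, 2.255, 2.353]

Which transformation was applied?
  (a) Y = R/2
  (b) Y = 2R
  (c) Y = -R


Checking option (a) Y = R/2:
  R = 6.51 -> Y = 3.255 ✓
  R = 4.303 -> Y = 2.152 ✓
  R = 5.657 -> Y = 2.829 ✓
All samples match this transformation.

(a) R/2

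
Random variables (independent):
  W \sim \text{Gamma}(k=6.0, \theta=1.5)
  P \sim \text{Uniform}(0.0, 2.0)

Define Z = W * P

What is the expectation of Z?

For independent RVs: E[XY] = E[X]*E[Y]
E[W] = 9
E[P] = 1
E[Z] = 9 * 1 = 9

9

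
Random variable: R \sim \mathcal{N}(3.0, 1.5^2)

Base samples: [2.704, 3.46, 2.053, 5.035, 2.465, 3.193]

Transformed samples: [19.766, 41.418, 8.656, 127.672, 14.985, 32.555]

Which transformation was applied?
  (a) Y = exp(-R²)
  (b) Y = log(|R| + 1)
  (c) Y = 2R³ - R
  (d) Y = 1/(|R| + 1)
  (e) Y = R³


Checking option (e) Y = R³:
  R = 2.704 -> Y = 19.766 ✓
  R = 3.46 -> Y = 41.418 ✓
  R = 2.053 -> Y = 8.656 ✓
All samples match this transformation.

(e) R³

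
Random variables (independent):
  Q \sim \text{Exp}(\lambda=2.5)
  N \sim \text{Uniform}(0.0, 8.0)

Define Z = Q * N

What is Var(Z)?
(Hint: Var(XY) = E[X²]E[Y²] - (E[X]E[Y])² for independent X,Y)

Var(XY) = E[X²]E[Y²] - (E[X]E[Y])²
E[Q] = 0.4, Var(Q) = 0.16
E[N] = 4, Var(N) = 5.3333333
E[Q²] = 0.16 + 0.4² = 0.32
E[N²] = 5.3333333 + 4² = 21.333333
Var(Z) = 0.32*21.333333 - (0.4*4)²
= 6.8266667 - 2.56 = 4.2666667

4.2666667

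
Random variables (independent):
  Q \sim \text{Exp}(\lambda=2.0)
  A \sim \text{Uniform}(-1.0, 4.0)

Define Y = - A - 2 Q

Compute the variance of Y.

For independent RVs: Var(aX + bY) = a²Var(X) + b²Var(Y)
Var(Q) = 0.25
Var(A) = 2.0833333
Var(Y) = (-2)²*0.25 + (-1)²*2.0833333
= 4*0.25 + 1*2.0833333 = 3.0833333

3.0833333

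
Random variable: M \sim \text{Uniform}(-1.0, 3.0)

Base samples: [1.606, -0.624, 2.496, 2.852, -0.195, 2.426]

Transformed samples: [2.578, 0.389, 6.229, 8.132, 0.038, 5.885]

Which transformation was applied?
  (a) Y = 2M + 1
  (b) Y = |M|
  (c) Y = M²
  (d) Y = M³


Checking option (c) Y = M²:
  M = 1.606 -> Y = 2.578 ✓
  M = -0.624 -> Y = 0.389 ✓
  M = 2.496 -> Y = 6.229 ✓
All samples match this transformation.

(c) M²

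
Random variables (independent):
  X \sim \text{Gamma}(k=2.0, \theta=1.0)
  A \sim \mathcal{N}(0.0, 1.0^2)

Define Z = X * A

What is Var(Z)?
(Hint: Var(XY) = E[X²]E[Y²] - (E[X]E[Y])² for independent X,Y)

Var(XY) = E[X²]E[Y²] - (E[X]E[Y])²
E[X] = 2, Var(X) = 2
E[A] = 0, Var(A) = 1
E[X²] = 2 + 2² = 6
E[A²] = 1 + 0² = 1
Var(Z) = 6*1 - (2*0)²
= 6 - 0 = 6

6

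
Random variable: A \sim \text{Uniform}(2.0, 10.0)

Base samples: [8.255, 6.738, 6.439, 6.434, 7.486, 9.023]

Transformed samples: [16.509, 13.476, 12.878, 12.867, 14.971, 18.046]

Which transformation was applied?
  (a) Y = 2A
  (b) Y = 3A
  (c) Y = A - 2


Checking option (a) Y = 2A:
  A = 8.255 -> Y = 16.509 ✓
  A = 6.738 -> Y = 13.476 ✓
  A = 6.439 -> Y = 12.878 ✓
All samples match this transformation.

(a) 2A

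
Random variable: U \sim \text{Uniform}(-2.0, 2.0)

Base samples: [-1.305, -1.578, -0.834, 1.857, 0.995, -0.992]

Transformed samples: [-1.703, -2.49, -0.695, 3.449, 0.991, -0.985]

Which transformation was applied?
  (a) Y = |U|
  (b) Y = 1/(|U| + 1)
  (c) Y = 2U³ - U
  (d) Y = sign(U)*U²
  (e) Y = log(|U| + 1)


Checking option (d) Y = sign(U)*U²:
  U = -1.305 -> Y = -1.703 ✓
  U = -1.578 -> Y = -2.49 ✓
  U = -0.834 -> Y = -0.695 ✓
All samples match this transformation.

(d) sign(U)*U²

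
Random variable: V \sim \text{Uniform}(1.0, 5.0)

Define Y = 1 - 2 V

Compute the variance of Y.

For Y = aV + b: Var(Y) = a² * Var(V)
Var(V) = (5 - 1)^2/12 = 1.3333333
Var(Y) = (-2)² * 1.3333333 = 4 * 1.3333333 = 5.3333333

5.3333333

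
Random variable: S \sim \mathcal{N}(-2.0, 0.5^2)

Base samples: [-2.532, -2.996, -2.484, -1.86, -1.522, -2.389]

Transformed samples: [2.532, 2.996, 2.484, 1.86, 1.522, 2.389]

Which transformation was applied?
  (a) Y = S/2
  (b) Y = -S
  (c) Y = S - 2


Checking option (b) Y = -S:
  S = -2.532 -> Y = 2.532 ✓
  S = -2.996 -> Y = 2.996 ✓
  S = -2.484 -> Y = 2.484 ✓
All samples match this transformation.

(b) -S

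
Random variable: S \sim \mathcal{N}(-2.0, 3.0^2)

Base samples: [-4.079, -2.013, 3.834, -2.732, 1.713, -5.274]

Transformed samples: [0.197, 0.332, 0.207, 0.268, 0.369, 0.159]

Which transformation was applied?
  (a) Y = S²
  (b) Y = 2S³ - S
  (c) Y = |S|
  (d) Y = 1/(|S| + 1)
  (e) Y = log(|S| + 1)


Checking option (d) Y = 1/(|S| + 1):
  S = -4.079 -> Y = 0.197 ✓
  S = -2.013 -> Y = 0.332 ✓
  S = 3.834 -> Y = 0.207 ✓
All samples match this transformation.

(d) 1/(|S| + 1)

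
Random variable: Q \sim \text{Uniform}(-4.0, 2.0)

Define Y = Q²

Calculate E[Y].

Using E[X²] = Var(X) + (E[X])²:
E[Q] = -1
Var(Q) = (2 + 4)^2/12 = 3
E[Q²] = 3 + (-1)² = 3 + 1 = 4

4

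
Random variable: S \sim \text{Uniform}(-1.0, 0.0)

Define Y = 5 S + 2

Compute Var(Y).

For Y = aS + b: Var(Y) = a² * Var(S)
Var(S) = (0 + 1)^2/12 = 0.083333333
Var(Y) = 5² * 0.083333333 = 25 * 0.083333333 = 2.0833333

2.0833333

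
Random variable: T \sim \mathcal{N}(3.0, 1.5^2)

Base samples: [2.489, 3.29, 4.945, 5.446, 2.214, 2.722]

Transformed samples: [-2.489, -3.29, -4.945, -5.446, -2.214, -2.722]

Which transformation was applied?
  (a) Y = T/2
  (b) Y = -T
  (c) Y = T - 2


Checking option (b) Y = -T:
  T = 2.489 -> Y = -2.489 ✓
  T = 3.29 -> Y = -3.29 ✓
  T = 4.945 -> Y = -4.945 ✓
All samples match this transformation.

(b) -T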